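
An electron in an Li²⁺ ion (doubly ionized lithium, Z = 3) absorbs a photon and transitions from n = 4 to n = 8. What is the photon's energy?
5.740 eV

The energy levels of a hydrogen-like atom are E_n = -13.6057 Z² eV / n².

Energy at n = 4: E_4 = -13.6057 × 3² / 4² = -7.653206 eV
Energy at n = 8: E_8 = -13.6057 × 3² / 8² = -1.913302 eV

The excitation energy is the difference:
ΔE = E_8 - E_4
ΔE = -1.913302 - (-7.653206)
ΔE = 5.740 eV

Since this is positive, energy must be absorbed (photon absorption).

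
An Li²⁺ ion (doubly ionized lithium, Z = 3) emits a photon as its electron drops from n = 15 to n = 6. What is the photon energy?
2.85720 eV

The energy levels are E_n = -13.6057 Z² eV / n².

Energy at n = 15: E_15 = -13.6057 × 3² / 15² = -0.54422800 eV
Energy at n = 6: E_6 = -13.6057 × 3² / 6² = -3.40142500 eV

For emission (electron falling to lower state), the photon energy is:
E_photon = E_15 - E_6 = |-0.54422800 - (-3.40142500)|
E_photon = 2.85720 eV

This energy is carried away by the emitted photon.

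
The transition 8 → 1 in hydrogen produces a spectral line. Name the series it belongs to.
Lyman series

The spectral series in hydrogen are named based on the final (lower) energy level:
- Lyman series: n_final = 1 (ultraviolet)
- Balmer series: n_final = 2 (visible/near-UV)
- Paschen series: n_final = 3 (infrared)
- Brackett series: n_final = 4 (infrared)
- Pfund series: n_final = 5 (far infrared)

Since this transition ends at n = 1, it belongs to the Lyman series.

For reference, this 8 → 1 line has photon energy
ΔE = 13.6057 eV × (1/1² - 1/8²) = 13.393111 eV,
corresponding to wavelength λ = hc/ΔE = 1239.84 eV·nm / 13.393111 eV = 92.5730 nm in the ultraviolet region.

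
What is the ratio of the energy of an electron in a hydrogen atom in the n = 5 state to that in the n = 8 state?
2.56000

Using E_n = -13.6057 Z² / n² eV with Z = 1:

E_5 = -13.6057 / 5² = -13.6057 / 25 = -0.54422800000 eV
E_8 = -13.6057 / 8² = -13.6057 / 64 = -0.21258906250 eV

The ratio is:
E_5/E_8 = (-0.54422800000) / (-0.21258906250)
E_5/E_8 = (-13.6057/25) / (-13.6057/64)
E_5/E_8 = 64/25
E_5/E_8 = 2.56000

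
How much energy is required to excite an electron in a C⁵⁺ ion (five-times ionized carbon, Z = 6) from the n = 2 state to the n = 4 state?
91.8385 eV

The energy levels of a hydrogen-like atom are E_n = -13.6057 Z² eV / n².

Energy at n = 2: E_2 = -13.6057 × 6² / 2² = -122.4513000 eV
Energy at n = 4: E_4 = -13.6057 × 6² / 4² = -30.6128250 eV

The excitation energy is the difference:
ΔE = E_4 - E_2
ΔE = -30.6128250 - (-122.4513000)
ΔE = 91.8385 eV

Since this is positive, energy must be absorbed (photon absorption).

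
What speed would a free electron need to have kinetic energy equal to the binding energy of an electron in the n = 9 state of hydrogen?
2.43077e+05 m/s (or 0.0811% of c)

The binding energy at n = 9 for hydrogen is:
E_9 = -13.6057/9² = -0.167971605 eV
|E_9| = 0.167971605 eV

Convert to Joules:
KE = 0.167971605 eV × (1.602177 × 10⁻¹⁹ J/eV) = 2.6912024e-20 J

Using KE = ½mv²:
v = √(2·KE/m_e)
v = √(2 × 2.6912024e-20 J / 9.10938 × 10⁻³¹ kg)
v = 2.43077e+05 m/s

This is approximately 0.0811% the speed of light.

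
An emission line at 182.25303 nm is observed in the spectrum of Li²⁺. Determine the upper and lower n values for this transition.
n = 12 → n = 4

First, find the photon energy from the wavelength (hc = 1239.84 eV·nm):
E = hc/λ = 1239.84 eV·nm / 182.25303 nm = 6.8028499 eV

The energy levels of Li²⁺ satisfy E_n = -13.6057 × 3² / n² eV, so an emission n_i → n_f releases
ΔE = 13.6057 × 3² × (1/n_f² − 1/n_i²) eV.

Setting ΔE equal to the photon energy:
1/n_f² − 1/n_i² = 6.8028499 / (13.6057 × 3²) = 0.055555555

Since 1/n_i² must be positive, we need 1/n_f² > 0.055555555, i.e. n_f ≤ 4. For each allowed n_f, solve n_i = (1/n_f² − 0.055555555)^(−1/2) and check whether it is a whole number:
  n_f = 1: 1/n_i² = 1.000000000 − 0.055555555 = 0.944444445 → n_i = 1.029  (not an integer) ✗
  n_f = 2: 1/n_i² = 0.250000000 − 0.055555555 = 0.194444445 → n_i = 2.268  (not an integer) ✗
  n_f = 3: 1/n_i² = 0.111111111 − 0.055555555 = 0.055555556 → n_i = 4.243  (not an integer) ✗
  n_f = 4: 1/n_i² = 0.062500000 − 0.055555555 = 0.006944445 → n_i = 12.000  → integer, n_i = 12 ✓

Only n_f = 4 gives an integer upper level, n_i = 12.

The transition is from n = 12 to n = 4 (emission).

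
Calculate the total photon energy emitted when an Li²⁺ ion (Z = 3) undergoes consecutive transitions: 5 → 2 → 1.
117.5532 eV

The energy levels of Li²⁺ are E_n = -13.6057 × 3² / n² eV.

First transition (5 → 2):
ΔE₁ = |E_2 - E_5|
ΔE₁ = |-30.6128250000 - (-4.8980520000)| = 25.7147730 eV

Second transition (2 → 1):
ΔE₂ = |E_1 - E_2|
ΔE₂ = |-122.4513000000 - (-30.6128250000)| = 91.8384750 eV

Total energy released:
E_total = ΔE₁ + ΔE₂ = 25.7147730 + 91.8384750 = 117.5532 eV

Note: This equals the direct transition 5 → 1: 117.5532 eV ✓
Energy is conserved regardless of the path taken.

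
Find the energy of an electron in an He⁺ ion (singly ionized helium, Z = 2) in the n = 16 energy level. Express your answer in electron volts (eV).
-0.212589 eV

The energy levels of a hydrogen-like atom are given by:
E_n = -13.6057 Z² / n² eV  (with Z = 2 for He⁺)

For n = 16:
E_16 = -13.6057 × 2² / 16²
E_16 = -13.6057 × 4 / 256
E_16 = -0.212589 eV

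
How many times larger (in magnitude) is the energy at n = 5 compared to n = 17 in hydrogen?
11.5600

Using E_n = -13.6057 Z² / n² eV with Z = 1:

E_5 = -13.6057 / 5² = -13.6057 / 25 = -0.5442280000 eV
E_17 = -13.6057 / 17² = -13.6057 / 289 = -0.0470785467 eV

The ratio is:
E_5/E_17 = (-0.5442280000) / (-0.0470785467)
E_5/E_17 = (-13.6057/25) / (-13.6057/289)
E_5/E_17 = 289/25
E_5/E_17 = 11.5600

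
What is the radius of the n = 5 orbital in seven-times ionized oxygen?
0.1654 nm (or 1.6537 Å)

The Bohr radius formula is:
r_n = n² a₀ / Z

where a₀ = 0.0529177 nm is the Bohr radius.

For O⁷⁺ (Z = 8) at n = 5:
r_5 = 5² × 0.0529177 nm / 8
r_5 = 25 × 0.0529177 nm / 8
r_5 = 1.32294 nm / 8
r_5 = 0.1654 nm

The electron orbits at approximately 0.1654 nm from the nucleus.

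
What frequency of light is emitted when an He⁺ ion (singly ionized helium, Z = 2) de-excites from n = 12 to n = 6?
2.74154e+14 Hz

First, find the transition energy:
E_12 = -13.6057 × 2² / 12² = -0.37793611 eV
E_6 = -13.6057 × 2² / 6² = -1.51174444 eV
|ΔE| = |E_6 - E_12| = 1.13380833 eV

Convert to Joules: E = 1.13380833 eV × (1.602177 × 10⁻¹⁹ J/eV) = 1.8165616e-19 J

Using E = hf:
f = E/h = 1.8165616e-19 J / (6.62607 × 10⁻³⁴ J·s)
f = 2.74154e+14 Hz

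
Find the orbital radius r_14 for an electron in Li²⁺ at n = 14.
3.4573 nm (or 34.5729 Å)

The Bohr radius formula is:
r_n = n² a₀ / Z

where a₀ = 0.0529177 nm is the Bohr radius.

For Li²⁺ (Z = 3) at n = 14:
r_14 = 14² × 0.0529177 nm / 3
r_14 = 196 × 0.0529177 nm / 3
r_14 = 10.37187 nm / 3
r_14 = 3.4573 nm

The electron orbits at approximately 3.4573 nm from the nucleus.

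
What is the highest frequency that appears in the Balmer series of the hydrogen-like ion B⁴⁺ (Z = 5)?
2.056e+16 Hz

The series limit corresponds to the transition from n = ∞ to n = 2.
This is the highest energy (shortest wavelength) transition in the Balmer series.

E_∞ = 0 eV
E_2 = -13.6057 × 5² / 2² = -85.03563 eV

Energy at series limit:
ΔE = E_∞ - E_2 = 0 - (-85.03563) = 85.03563 eV
E = 85.03563 eV × (1.602177 × 10⁻¹⁹ J/eV) = 1.36242e-17 J
f = E/h = 1.36242e-17 J / (6.62607 × 10⁻³⁴ J·s) = 2.056e+16 Hz

This energy equals the ionization energy from the n = 2 state of B⁴⁺.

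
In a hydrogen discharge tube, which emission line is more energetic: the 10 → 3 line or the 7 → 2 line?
7 → 2

Calculate the energy for each transition:

Transition 10 → 3:
ΔE₁ = |E_3 - E_10| = |-13.6057/3² - (-13.6057/10²)|
ΔE₁ = |-1.511744444 - (-0.136057000)| = 1.375687 eV

Transition 7 → 2:
ΔE₂ = |E_2 - E_7| = |-13.6057/2² - (-13.6057/7²)|
ΔE₂ = |-3.401425000 - (-0.277667347)| = 3.123758 eV

Since 3.123758 eV > 1.375687 eV, the transition 7 → 2 emits the more energetic photon.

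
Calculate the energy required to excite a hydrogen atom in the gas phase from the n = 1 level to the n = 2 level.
10.204 eV

The energy levels of a hydrogen-like atom are E_n = -13.6057 eV / n².

Energy at n = 1: E_1 = -13.6057 / 1² = -13.605700 eV
Energy at n = 2: E_2 = -13.6057 / 2² = -3.401425 eV

The excitation energy is the difference:
ΔE = E_2 - E_1
ΔE = -3.401425 - (-13.605700)
ΔE = 10.204 eV

Since this is positive, energy must be absorbed (photon absorption).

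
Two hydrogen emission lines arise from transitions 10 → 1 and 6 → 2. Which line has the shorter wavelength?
10 → 1

Calculate the energy for each transition:

Transition 10 → 1:
ΔE₁ = |E_1 - E_10| = |-13.6057/1² - (-13.6057/10²)|
ΔE₁ = |-13.605700000 - (-0.136057000)| = 13.469643 eV

Transition 6 → 2:
ΔE₂ = |E_2 - E_6| = |-13.6057/2² - (-13.6057/6²)|
ΔE₂ = |-3.401425000 - (-0.377936111)| = 3.023489 eV

Since 13.469643 eV > 3.023489 eV, the transition 10 → 1 emits the more energetic photon.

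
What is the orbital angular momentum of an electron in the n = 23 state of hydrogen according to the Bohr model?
2.4255e-33 J·s (or 23ℏ)

In the Bohr model, angular momentum is quantized:
L = nℏ

where ℏ = h/(2π) = 1.054572e-34 J·s

For n = 23:
L = 23 × 1.054572e-34 J·s
L = 2.4255e-33 J·s

This can also be written as L = 23ℏ.
The angular momentum is an integer multiple of the reduced Planck constant.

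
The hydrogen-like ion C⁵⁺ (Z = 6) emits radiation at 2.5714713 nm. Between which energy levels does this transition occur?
n = 8 → n = 1

First, find the photon energy from the wavelength (hc = 1239.84 eV·nm):
E = hc/λ = 1239.84 eV·nm / 2.5714713 nm = 482.15199 eV

The energy levels of C⁵⁺ satisfy E_n = -13.6057 × 6² / n² eV, so an emission n_i → n_f releases
ΔE = 13.6057 × 6² × (1/n_f² − 1/n_i²) eV.

Setting ΔE equal to the photon energy:
1/n_f² − 1/n_i² = 482.15199 / (13.6057 × 6²) = 0.98437499

Since 1/n_i² must be positive, we need 1/n_f² > 0.98437499, i.e. n_f ≤ 1. For each allowed n_f, solve n_i = (1/n_f² − 0.98437499)^(−1/2) and check whether it is a whole number:
  n_f = 1: 1/n_i² = 1.00000000 − 0.98437499 = 0.01562501 → n_i = 8.000  → integer, n_i = 8 ✓

Only n_f = 1 gives an integer upper level, n_i = 8.

The transition is from n = 8 to n = 1 (emission).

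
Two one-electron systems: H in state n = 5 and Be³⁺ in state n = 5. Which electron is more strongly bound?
Be³⁺ at n = 5 (E = -8.7076 eV)

Using E_n = -13.6057 Z² / n² eV:

H (Z = 1) at n = 5:
E = -13.6057 × 1² / 5² = -13.6057 × 1 / 25 = -0.5442280 eV

Be³⁺ (Z = 4) at n = 5:
E = -13.6057 × 4² / 5² = -13.6057 × 16 / 25 = -8.7076480 eV

Since -8.7076480 eV < -0.5442280 eV,
Be³⁺ at n = 5 is more tightly bound (requires more energy to ionize).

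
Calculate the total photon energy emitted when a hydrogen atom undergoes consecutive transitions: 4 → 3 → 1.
12.76 eV

The energy levels of hydrogen are E_n = -13.6057 / n² eV.

First transition (4 → 3):
ΔE₁ = |E_3 - E_4|
ΔE₁ = |-1.51174444 - (-0.85035625)| = 0.66139 eV

Second transition (3 → 1):
ΔE₂ = |E_1 - E_3|
ΔE₂ = |-13.60570000 - (-1.51174444)| = 12.09396 eV

Total energy released:
E_total = ΔE₁ + ΔE₂ = 0.66139 + 12.09396 = 12.76 eV

Note: This equals the direct transition 4 → 1: 12.76 eV ✓
Energy is conserved regardless of the path taken.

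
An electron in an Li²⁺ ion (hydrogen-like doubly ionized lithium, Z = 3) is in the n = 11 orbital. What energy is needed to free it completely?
1.012 eV

The ionization energy is the energy needed to remove the electron completely (n → ∞).

For a hydrogen-like ion with Z = 3, E_n = -13.6057 Z² / n² eV.

At n = 11: E_11 = -13.6057 × 3² / 11² = -1.011994 eV
At n = ∞: E_∞ = 0 eV

Ionization energy = E_∞ - E_11 = 0 - (-1.011994) = 1.011994 eV
Ionization energy ≈ 1.012 eV

This is also called the binding energy of the electron in state n = 11.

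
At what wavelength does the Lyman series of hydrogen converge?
91.127 nm

The series limit corresponds to the transition from n = ∞ to n = 1.
This is the highest energy (shortest wavelength) transition in the Lyman series.

E_∞ = 0 eV
E_1 = -13.6057 / 1² = -13.60570 eV

Energy at series limit:
ΔE = E_∞ - E_1 = 0 - (-13.60570) = 13.60570 eV
λ = hc/E = 1239.84 eV·nm / 13.60570 eV = 91.127 nm

This energy equals the ionization energy from the n = 1 state of hydrogen.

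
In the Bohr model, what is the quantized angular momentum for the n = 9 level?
9.491e-34 J·s (or 9ℏ)

In the Bohr model, angular momentum is quantized:
L = nℏ

where ℏ = h/(2π) = 1.05457e-34 J·s

For n = 9:
L = 9 × 1.05457e-34 J·s
L = 9.491e-34 J·s

This can also be written as L = 9ℏ.
The angular momentum is an integer multiple of the reduced Planck constant.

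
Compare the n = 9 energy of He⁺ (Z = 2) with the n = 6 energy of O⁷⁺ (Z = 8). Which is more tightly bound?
O⁷⁺ at n = 6 (E = -24.18791 eV)

Using E_n = -13.6057 Z² / n² eV:

He⁺ (Z = 2) at n = 9:
E = -13.6057 × 2² / 9² = -13.6057 × 4 / 81 = -0.67188642 eV

O⁷⁺ (Z = 8) at n = 6:
E = -13.6057 × 8² / 6² = -13.6057 × 64 / 36 = -24.18791111 eV

Since -24.18791111 eV < -0.67188642 eV,
O⁷⁺ at n = 6 is more tightly bound (requires more energy to ionize).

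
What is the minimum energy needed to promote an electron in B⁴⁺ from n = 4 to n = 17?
20.082 eV

The energy levels of a hydrogen-like atom are E_n = -13.6057 Z² eV / n².

Energy at n = 4: E_4 = -13.6057 × 5² / 4² = -21.258906 eV
Energy at n = 17: E_17 = -13.6057 × 5² / 17² = -1.176964 eV

The excitation energy is the difference:
ΔE = E_17 - E_4
ΔE = -1.176964 - (-21.258906)
ΔE = 20.082 eV

Since this is positive, energy must be absorbed (photon absorption).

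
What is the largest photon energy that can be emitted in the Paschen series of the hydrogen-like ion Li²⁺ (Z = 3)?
13.6057 eV

The series limit corresponds to the transition from n = ∞ to n = 3.
This is the highest energy (shortest wavelength) transition in the Paschen series.

E_∞ = 0 eV
E_3 = -13.6057 × 3² / 3² = -13.6057 eV

Energy at series limit:
ΔE = E_∞ - E_3 = 0 - (-13.6057) = 13.6057 eV

This energy equals the ionization energy from the n = 3 state of Li²⁺.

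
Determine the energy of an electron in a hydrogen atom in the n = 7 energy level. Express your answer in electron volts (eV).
-0.28 eV

The energy levels of a hydrogen-like atom are given by:
E_n = -13.6057 eV / n²

For n = 7:
E_7 = -13.6057 eV / 7²
E_7 = -13.6057 eV / 49
E_7 = -0.28 eV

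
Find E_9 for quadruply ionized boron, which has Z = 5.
-4.20 eV

For hydrogen-like ions, the energy levels scale with Z²:
E_n = -13.6057 Z² / n² eV

For B⁴⁺ (Z = 5) at n = 9:
E_9 = -13.6057 × 5² / 9²
E_9 = -13.6057 × 25 / 81
E_9 = -340.1425 / 81
E_9 = -4.20 eV

The energy is 25 times more negative than hydrogen at the same n due to the stronger nuclear charge.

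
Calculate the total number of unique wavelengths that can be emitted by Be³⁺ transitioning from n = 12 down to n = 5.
28

The electron can occupy levels n = 5, 6, ..., 12 during de-excitation — that is m = 12 - 5 + 1 = 8 distinct levels.

The number of distinct spectral lines equals the number of ways to choose 2 of these m levels (each pair gives one possible emission transition):

Number of lines = m(m-1)/2 = 8×7/2 = 28

These correspond to all possible transitions between the 8 levels:
12 → 11, 12 → 10, 12 → 9, 12 → 8, 12 → 7, 12 → 6, 12 → 5, 11 → 10...

Each transition produces a photon with a unique energy (and thus wavelength). This count does not depend on Z.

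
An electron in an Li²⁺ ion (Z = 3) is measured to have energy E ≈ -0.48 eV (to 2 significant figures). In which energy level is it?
n = 16

The exact energy levels follow E_n = -13.6057 Z² / n² eV with Z = 3.

The measured value (-0.48 eV) is reported to only 2 significant figures, so we must test candidate n values and see which one matches to that precision.

Candidate energies:
  n = 14:  E = -13.6057 × 3² / 14² = -0.62475 eV
  n = 15:  E = -13.6057 × 3² / 15² = -0.54423 eV
  n = 16:  E = -13.6057 × 3² / 16² = -0.47833 eV  ← matches
  n = 17:  E = -13.6057 × 3² / 17² = -0.42371 eV
  n = 18:  E = -13.6057 × 3² / 18² = -0.37794 eV

Checking against the measurement of -0.48 eV (2 sig figs), only n = 16 agrees:
E_16 = -0.47833 eV, which rounds to -0.48 eV ✓

Therefore n = 16.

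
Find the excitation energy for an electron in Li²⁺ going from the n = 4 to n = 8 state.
5.739905 eV

The energy levels of a hydrogen-like atom are E_n = -13.6057 Z² eV / n².

Energy at n = 4: E_4 = -13.6057 × 3² / 4² = -7.653206250 eV
Energy at n = 8: E_8 = -13.6057 × 3² / 8² = -1.913301563 eV

The excitation energy is the difference:
ΔE = E_8 - E_4
ΔE = -1.913301563 - (-7.653206250)
ΔE = 5.739905 eV

Since this is positive, energy must be absorbed (photon absorption).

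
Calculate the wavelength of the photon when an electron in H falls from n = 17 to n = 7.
5376.844 nm

First, find the transition energy using E_n = -13.6057 / n² eV:
E_17 = -13.6057 / 17² = -0.047078547 eV
E_7 = -13.6057 / 7² = -0.277667347 eV

Photon energy: |ΔE| = |E_7 - E_17| = 0.230588800 eV

Convert to wavelength using E = hc/λ with hc = 1239.84 eV·nm:
λ = hc/E = 1239.84 eV·nm / 0.230588800 eV
λ = 5376.844 nm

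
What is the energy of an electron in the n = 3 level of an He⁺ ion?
-6.0470 eV

For hydrogen-like ions, the energy levels scale with Z²:
E_n = -13.6057 Z² / n² eV

For He⁺ (Z = 2) at n = 3:
E_3 = -13.6057 × 2² / 3²
E_3 = -13.6057 × 4 / 9
E_3 = -54.4228 / 9
E_3 = -6.0470 eV

The energy is 4 times more negative than hydrogen at the same n due to the stronger nuclear charge.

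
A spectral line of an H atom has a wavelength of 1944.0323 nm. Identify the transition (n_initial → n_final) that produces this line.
n = 8 → n = 4

First, find the photon energy from the wavelength (hc = 1239.84 eV·nm):
E = hc/λ = 1239.84 eV·nm / 1944.0323 nm = 0.63776718 eV

The energy levels of hydrogen satisfy E_n = -13.6057 / n² eV, so an emission n_i → n_f releases
ΔE = 13.6057 × (1/n_f² − 1/n_i²) eV.

Setting ΔE equal to the photon energy:
1/n_f² − 1/n_i² = 0.63776718 / 13.6057 = 0.046874999

Since 1/n_i² must be positive, we need 1/n_f² > 0.046874999, i.e. n_f ≤ 4. For each allowed n_f, solve n_i = (1/n_f² − 0.046874999)^(−1/2) and check whether it is a whole number:
  n_f = 1: 1/n_i² = 1.000000000 − 0.046874999 = 0.953125001 → n_i = 1.024  (not an integer) ✗
  n_f = 2: 1/n_i² = 0.250000000 − 0.046874999 = 0.203125001 → n_i = 2.219  (not an integer) ✗
  n_f = 3: 1/n_i² = 0.111111111 − 0.046874999 = 0.064236112 → n_i = 3.946  (not an integer) ✗
  n_f = 4: 1/n_i² = 0.062500000 − 0.046874999 = 0.015625001 → n_i = 8.000  → integer, n_i = 8 ✓

Only n_f = 4 gives an integer upper level, n_i = 8.

The transition is from n = 8 to n = 4 (emission).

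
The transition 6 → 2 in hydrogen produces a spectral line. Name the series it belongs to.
Balmer series

The spectral series in hydrogen are named based on the final (lower) energy level:
- Lyman series: n_final = 1 (ultraviolet)
- Balmer series: n_final = 2 (visible/near-UV)
- Paschen series: n_final = 3 (infrared)
- Brackett series: n_final = 4 (infrared)
- Pfund series: n_final = 5 (far infrared)

Since this transition ends at n = 2, it belongs to the Balmer series.

For reference, this 6 → 2 line has photon energy
ΔE = 13.6057 eV × (1/2² - 1/6²) = 3.023488889 eV,
corresponding to wavelength λ = hc/ΔE = 1239.84 eV·nm / 3.023488889 eV = 410.06931 nm in the visible/near-UV region.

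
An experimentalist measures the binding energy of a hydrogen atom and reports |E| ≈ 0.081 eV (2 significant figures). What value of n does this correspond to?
n = 13

The exact energy levels follow E_n = -13.6057 eV / n².

The measured value (-0.081 eV) is reported to only 2 significant figures, so we must test candidate n values and see which one matches to that precision.

Candidate energies:
  n = 11:  E = -13.6057/11² = -0.11244 eV
  n = 12:  E = -13.6057/12² = -0.09448 eV
  n = 13:  E = -13.6057/13² = -0.08051 eV  ← matches
  n = 14:  E = -13.6057/14² = -0.06942 eV
  n = 15:  E = -13.6057/15² = -0.06047 eV

Checking against the measurement of -0.081 eV (2 sig figs), only n = 13 agrees:
E_13 = -0.08051 eV, which rounds to -0.081 eV ✓

Therefore n = 13.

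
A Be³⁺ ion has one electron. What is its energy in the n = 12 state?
-1.511744 eV

For hydrogen-like ions, the energy levels scale with Z²:
E_n = -13.6057 Z² / n² eV

For Be³⁺ (Z = 4) at n = 12:
E_12 = -13.6057 × 4² / 12²
E_12 = -13.6057 × 16 / 144
E_12 = -217.6912 / 144
E_12 = -1.511744 eV

The energy is 16 times more negative than hydrogen at the same n due to the stronger nuclear charge.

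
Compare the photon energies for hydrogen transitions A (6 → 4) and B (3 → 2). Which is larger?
3 → 2

Calculate the energy for each transition:

Transition 6 → 4:
ΔE₁ = |E_4 - E_6| = |-13.6057/4² - (-13.6057/6²)|
ΔE₁ = |-0.850356250000 - (-0.377936111111)| = 0.472420139 eV

Transition 3 → 2:
ΔE₂ = |E_2 - E_3| = |-13.6057/2² - (-13.6057/3²)|
ΔE₂ = |-3.401425000000 - (-1.511744444444)| = 1.889680556 eV

Since 1.889680556 eV > 0.472420139 eV, the transition 3 → 2 emits the more energetic photon.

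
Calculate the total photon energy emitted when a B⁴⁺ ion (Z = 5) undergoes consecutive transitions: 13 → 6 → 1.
338.130 eV

The energy levels of B⁴⁺ are E_n = -13.6057 × 5² / n² eV.

First transition (13 → 6):
ΔE₁ = |E_6 - E_13|
ΔE₁ = |-9.448402778 - (-2.012677515)| = 7.435725 eV

Second transition (6 → 1):
ΔE₂ = |E_1 - E_6|
ΔE₂ = |-340.142500000 - (-9.448402778)| = 330.694097 eV

Total energy released:
E_total = ΔE₁ + ΔE₂ = 7.435725 + 330.694097 = 338.130 eV

Note: This equals the direct transition 13 → 1: 338.130 eV ✓
Energy is conserved regardless of the path taken.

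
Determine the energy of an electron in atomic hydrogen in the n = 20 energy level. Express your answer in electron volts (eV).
-0.03 eV

The energy levels of a hydrogen-like atom are given by:
E_n = -13.6057 eV / n²

For n = 20:
E_20 = -13.6057 eV / 20²
E_20 = -13.6057 eV / 400
E_20 = -0.03 eV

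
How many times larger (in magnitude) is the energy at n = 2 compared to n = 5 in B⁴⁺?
6.25000

Using E_n = -13.6057 Z² / n² eV with Z = 5:

E_2 = -13.6057 × 5² / 2² = -340.1425 / 4 = -85.03562500000 eV
E_5 = -13.6057 × 5² / 5² = -340.1425 / 25 = -13.60570000000 eV

The ratio is:
E_2/E_5 = (-85.03562500000) / (-13.60570000000)
E_2/E_5 = (-340.1425/4) / (-340.1425/25)
E_2/E_5 = 25/4
E_2/E_5 = 6.25000
(Note: the Z² factors cancel in the ratio.)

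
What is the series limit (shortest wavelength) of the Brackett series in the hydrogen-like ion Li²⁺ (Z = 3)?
162.002690 nm

The series limit corresponds to the transition from n = ∞ to n = 4.
This is the highest energy (shortest wavelength) transition in the Brackett series.

E_∞ = 0 eV
E_4 = -13.6057 × 3² / 4² = -7.6532062500 eV

Energy at series limit:
ΔE = E_∞ - E_4 = 0 - (-7.6532062500) = 7.6532062500 eV
λ = hc/E = 1239.84 eV·nm / 7.6532062500 eV = 162.002690 nm

This energy equals the ionization energy from the n = 4 state of Li²⁺.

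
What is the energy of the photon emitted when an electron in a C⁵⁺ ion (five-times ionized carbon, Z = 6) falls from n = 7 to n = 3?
44.42678 eV

The energy levels are E_n = -13.6057 Z² eV / n².

Energy at n = 7: E_7 = -13.6057 × 6² / 7² = -9.99602449 eV
Energy at n = 3: E_3 = -13.6057 × 6² / 3² = -54.42280000 eV

For emission (electron falling to lower state), the photon energy is:
E_photon = E_7 - E_3 = |-9.99602449 - (-54.42280000)|
E_photon = 44.42678 eV

This energy is carried away by the emitted photon.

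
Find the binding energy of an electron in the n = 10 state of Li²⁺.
1.224513 eV

The ionization energy is the energy needed to remove the electron completely (n → ∞).

For a hydrogen-like ion with Z = 3, E_n = -13.6057 Z² / n² eV.

At n = 10: E_10 = -13.6057 × 3² / 10² = -1.224513000 eV
At n = ∞: E_∞ = 0 eV

Ionization energy = E_∞ - E_10 = 0 - (-1.224513000) = 1.224513000 eV
Ionization energy ≈ 1.224513 eV

This is also called the binding energy of the electron in state n = 10.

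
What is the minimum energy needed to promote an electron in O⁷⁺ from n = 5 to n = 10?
26.12 eV

The energy levels of a hydrogen-like atom are E_n = -13.6057 Z² eV / n².

Energy at n = 5: E_5 = -13.6057 × 8² / 5² = -34.83059 eV
Energy at n = 10: E_10 = -13.6057 × 8² / 10² = -8.70765 eV

The excitation energy is the difference:
ΔE = E_10 - E_5
ΔE = -8.70765 - (-34.83059)
ΔE = 26.12 eV

Since this is positive, energy must be absorbed (photon absorption).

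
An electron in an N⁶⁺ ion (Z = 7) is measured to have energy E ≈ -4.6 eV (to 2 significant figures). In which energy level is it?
n = 12

The exact energy levels follow E_n = -13.6057 Z² / n² eV with Z = 7.

The measured value (-4.6 eV) is reported to only 2 significant figures, so we must test candidate n values and see which one matches to that precision.

Candidate energies:
  n = 10:  E = -13.6057 × 7² / 10² = -6.666793 eV
  n = 11:  E = -13.6057 × 7² / 11² = -5.509746 eV
  n = 12:  E = -13.6057 × 7² / 12² = -4.629717 eV  ← matches
  n = 13:  E = -13.6057 × 7² / 13² = -3.944848 eV
  n = 14:  E = -13.6057 × 7² / 14² = -3.401425 eV

Checking against the measurement of -4.6 eV (2 sig figs), only n = 12 agrees:
E_12 = -4.629717 eV, which rounds to -4.6 eV ✓

Therefore n = 12.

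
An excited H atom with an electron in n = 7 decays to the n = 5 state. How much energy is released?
0.26656 eV

The energy levels are E_n = -13.6057 eV / n².

Energy at n = 7: E_7 = -13.6057 / 7² = -0.27766735 eV
Energy at n = 5: E_5 = -13.6057 / 5² = -0.54422800 eV

For emission (electron falling to lower state), the photon energy is:
E_photon = E_7 - E_5 = |-0.27766735 - (-0.54422800)|
E_photon = 0.26656 eV

This energy is carried away by the emitted photon.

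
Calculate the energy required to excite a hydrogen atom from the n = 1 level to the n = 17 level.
13.559 eV

The energy levels of a hydrogen-like atom are E_n = -13.6057 eV / n².

Energy at n = 1: E_1 = -13.6057 / 1² = -13.605700 eV
Energy at n = 17: E_17 = -13.6057 / 17² = -0.047079 eV

The excitation energy is the difference:
ΔE = E_17 - E_1
ΔE = -0.047079 - (-13.605700)
ΔE = 13.559 eV

Since this is positive, energy must be absorbed (photon absorption).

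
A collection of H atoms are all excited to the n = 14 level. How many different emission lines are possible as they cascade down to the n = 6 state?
36

The electron can occupy levels n = 6, 7, ..., 14 during de-excitation — that is m = 14 - 6 + 1 = 9 distinct levels.

The number of distinct spectral lines equals the number of ways to choose 2 of these m levels (each pair gives one possible emission transition):

Number of lines = m(m-1)/2 = 9×8/2 = 36

These correspond to all possible transitions between the 9 levels:
14 → 13, 14 → 12, 14 → 11, 14 → 10, 14 → 9, 14 → 8, 14 → 7, 14 → 6...

Each transition produces a photon with a unique energy (and thus wavelength). This count does not depend on Z.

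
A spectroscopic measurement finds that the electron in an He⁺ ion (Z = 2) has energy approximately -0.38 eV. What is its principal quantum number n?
n = 12

The exact energy levels follow E_n = -13.6057 Z² / n² eV with Z = 2.

The measured value (-0.38 eV) is reported to only 2 significant figures, so we must test candidate n values and see which one matches to that precision.

Candidate energies:
  n = 10:  E = -13.6057 × 2² / 10² = -0.54423 eV
  n = 11:  E = -13.6057 × 2² / 11² = -0.44978 eV
  n = 12:  E = -13.6057 × 2² / 12² = -0.37794 eV  ← matches
  n = 13:  E = -13.6057 × 2² / 13² = -0.32203 eV
  n = 14:  E = -13.6057 × 2² / 14² = -0.27767 eV

Checking against the measurement of -0.38 eV (2 sig figs), only n = 12 agrees:
E_12 = -0.37794 eV, which rounds to -0.38 eV ✓

Therefore n = 12.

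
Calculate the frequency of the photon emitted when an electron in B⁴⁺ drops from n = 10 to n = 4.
4.31792e+15 Hz

First, find the transition energy:
E_10 = -13.6057 × 5² / 10² = -3.4014250 eV
E_4 = -13.6057 × 5² / 4² = -21.2589063 eV
|ΔE| = |E_4 - E_10| = 17.8574813 eV

Convert to Joules: E = 17.8574813 eV × (1.602177 × 10⁻¹⁹ J/eV) = 2.8610846e-18 J

Using E = hf:
f = E/h = 2.8610846e-18 J / (6.62607 × 10⁻³⁴ J·s)
f = 4.31792e+15 Hz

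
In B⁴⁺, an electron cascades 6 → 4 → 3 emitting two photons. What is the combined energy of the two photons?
28.345208 eV

The energy levels of B⁴⁺ are E_n = -13.6057 × 5² / n² eV.

First transition (6 → 4):
ΔE₁ = |E_4 - E_6|
ΔE₁ = |-21.258906250000 - (-9.448402777778)| = 11.810503472 eV

Second transition (4 → 3):
ΔE₂ = |E_3 - E_4|
ΔE₂ = |-37.793611111111 - (-21.258906250000)| = 16.534704861 eV

Total energy released:
E_total = ΔE₁ + ΔE₂ = 11.810503472 + 16.534704861 = 28.345208 eV

Note: This equals the direct transition 6 → 3: 28.345208 eV ✓
Energy is conserved regardless of the path taken.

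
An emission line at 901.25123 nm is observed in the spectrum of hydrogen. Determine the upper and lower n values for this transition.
n = 10 → n = 3

First, find the photon energy from the wavelength (hc = 1239.84 eV·nm):
E = hc/λ = 1239.84 eV·nm / 901.25123 nm = 1.3756874 eV

The energy levels of hydrogen satisfy E_n = -13.6057 / n² eV, so an emission n_i → n_f releases
ΔE = 13.6057 × (1/n_f² − 1/n_i²) eV.

Setting ΔE equal to the photon energy:
1/n_f² − 1/n_i² = 1.3756874 / 13.6057 = 0.10111111

Since 1/n_i² must be positive, we need 1/n_f² > 0.10111111, i.e. n_f ≤ 3. For each allowed n_f, solve n_i = (1/n_f² − 0.10111111)^(−1/2) and check whether it is a whole number:
  n_f = 1: 1/n_i² = 1.00000000 − 0.10111111 = 0.89888889 → n_i = 1.055  (not an integer) ✗
  n_f = 2: 1/n_i² = 0.25000000 − 0.10111111 = 0.14888889 → n_i = 2.592  (not an integer) ✗
  n_f = 3: 1/n_i² = 0.11111111 − 0.10111111 = 0.01000000 → n_i = 10.000  → integer, n_i = 10 ✓

Only n_f = 3 gives an integer upper level, n_i = 10.

The transition is from n = 10 to n = 3 (emission).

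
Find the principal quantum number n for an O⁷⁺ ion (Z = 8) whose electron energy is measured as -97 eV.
n = 3

The exact energy levels follow E_n = -13.6057 Z² / n² eV with Z = 8.

The measured value (-97 eV) is reported to only 2 significant figures, so we must test candidate n values and see which one matches to that precision.

Candidate energies:
  n = 1:  E = -13.6057 × 8² / 1² = -870.76480 eV
  n = 2:  E = -13.6057 × 8² / 2² = -217.69120 eV
  n = 3:  E = -13.6057 × 8² / 3² = -96.75164 eV  ← matches
  n = 4:  E = -13.6057 × 8² / 4² = -54.42280 eV
  n = 5:  E = -13.6057 × 8² / 5² = -34.83059 eV

Checking against the measurement of -97 eV (2 sig figs), only n = 3 agrees:
E_3 = -96.75164 eV, which rounds to -97 eV ✓

Therefore n = 3.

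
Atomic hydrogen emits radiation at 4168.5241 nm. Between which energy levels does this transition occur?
n = 13 → n = 6

First, find the photon energy from the wavelength (hc = 1239.84 eV·nm):
E = hc/λ = 1239.84 eV·nm / 4168.5241 nm = 0.29742901 eV

The energy levels of hydrogen satisfy E_n = -13.6057 / n² eV, so an emission n_i → n_f releases
ΔE = 13.6057 × (1/n_f² − 1/n_i²) eV.

Setting ΔE equal to the photon energy:
1/n_f² − 1/n_i² = 0.29742901 / 13.6057 = 0.021860618

Since 1/n_i² must be positive, we need 1/n_f² > 0.021860618, i.e. n_f ≤ 6. For each allowed n_f, solve n_i = (1/n_f² − 0.021860618)^(−1/2) and check whether it is a whole number:
  n_f = 1: 1/n_i² = 1.000000000 − 0.021860618 = 0.978139382 → n_i = 1.011  (not an integer) ✗
  n_f = 2: 1/n_i² = 0.250000000 − 0.021860618 = 0.228139382 → n_i = 2.094  (not an integer) ✗
  n_f = 3: 1/n_i² = 0.111111111 − 0.021860618 = 0.089250493 → n_i = 3.347  (not an integer) ✗
  n_f = 4: 1/n_i² = 0.062500000 − 0.021860618 = 0.040639382 → n_i = 4.961  (not an integer) ✗
  n_f = 5: 1/n_i² = 0.040000000 − 0.021860618 = 0.018139382 → n_i = 7.425  (not an integer) ✗
  n_f = 6: 1/n_i² = 0.027777778 − 0.021860618 = 0.005917160 → n_i = 13.000  → integer, n_i = 13 ✓

Only n_f = 6 gives an integer upper level, n_i = 13.

The transition is from n = 13 to n = 6 (emission).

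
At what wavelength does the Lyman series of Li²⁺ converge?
10.12517 nm

The series limit corresponds to the transition from n = ∞ to n = 1.
This is the highest energy (shortest wavelength) transition in the Lyman series.

E_∞ = 0 eV
E_1 = -13.6057 × 3² / 1² = -122.4513000 eV

Energy at series limit:
ΔE = E_∞ - E_1 = 0 - (-122.4513000) = 122.4513000 eV
λ = hc/E = 1239.84 eV·nm / 122.4513000 eV = 10.12517 nm

This energy equals the ionization energy from the n = 1 state of Li²⁺.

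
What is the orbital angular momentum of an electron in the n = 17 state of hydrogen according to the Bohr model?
1.79e-33 J·s (or 17ℏ)

In the Bohr model, angular momentum is quantized:
L = nℏ

where ℏ = h/(2π) = 1.0546e-34 J·s

For n = 17:
L = 17 × 1.0546e-34 J·s
L = 1.79e-33 J·s

This can also be written as L = 17ℏ.
The angular momentum is an integer multiple of the reduced Planck constant.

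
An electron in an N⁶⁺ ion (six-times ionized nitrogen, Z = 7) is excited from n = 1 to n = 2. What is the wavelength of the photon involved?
2.480 nm

First, find the transition energy using E_n = -13.6057 Z² / n² eV:
E_1 = -13.6057 × 7² / 1² = -666.67930 eV
E_2 = -13.6057 × 7² / 2² = -166.66983 eV

Photon energy: |ΔE| = |E_2 - E_1| = 500.00947 eV

Convert to wavelength using E = hc/λ with hc = 1239.84 eV·nm:
λ = hc/E = 1239.84 eV·nm / 500.00947 eV
λ = 2.480 nm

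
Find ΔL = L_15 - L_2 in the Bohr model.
1.37e-33 J·s (or 13ℏ)

In the Bohr model, L_n = nℏ where ℏ = 1.0546e-34 J·s.

L_15 = 15ℏ = 1.5819e-33 J·s
L_2 = 2ℏ = 2.1092e-34 J·s

ΔL = L_15 - L_2 = (15 - 2)ℏ = 13ℏ
ΔL = 13 × 1.0546e-34 J·s = 1.37e-33 J·s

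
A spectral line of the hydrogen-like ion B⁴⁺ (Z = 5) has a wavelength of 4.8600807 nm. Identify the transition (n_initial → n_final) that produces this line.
n = 2 → n = 1

First, find the photon energy from the wavelength (hc = 1239.84 eV·nm):
E = hc/λ = 1239.84 eV·nm / 4.8600807 nm = 255.10688 eV

The energy levels of B⁴⁺ satisfy E_n = -13.6057 × 5² / n² eV, so an emission n_i → n_f releases
ΔE = 13.6057 × 5² × (1/n_f² − 1/n_i²) eV.

Setting ΔE equal to the photon energy:
1/n_f² − 1/n_i² = 255.10688 / (13.6057 × 5²) = 0.75000001

Since 1/n_i² must be positive, we need 1/n_f² > 0.75000001, i.e. n_f ≤ 1. For each allowed n_f, solve n_i = (1/n_f² − 0.75000001)^(−1/2) and check whether it is a whole number:
  n_f = 1: 1/n_i² = 1.00000000 − 0.75000001 = 0.24999999 → n_i = 2.000  → integer, n_i = 2 ✓

Only n_f = 1 gives an integer upper level, n_i = 2.

The transition is from n = 2 to n = 1 (emission).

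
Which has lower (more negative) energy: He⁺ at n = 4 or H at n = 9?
He⁺ at n = 4 (E = -3.401 eV)

Using E_n = -13.6057 Z² / n² eV:

He⁺ (Z = 2) at n = 4:
E = -13.6057 × 2² / 4² = -13.6057 × 4 / 16 = -3.401425 eV

H (Z = 1) at n = 9:
E = -13.6057 × 1² / 9² = -13.6057 × 1 / 81 = -0.167972 eV

Since -3.401425 eV < -0.167972 eV,
He⁺ at n = 4 is more tightly bound (requires more energy to ionize).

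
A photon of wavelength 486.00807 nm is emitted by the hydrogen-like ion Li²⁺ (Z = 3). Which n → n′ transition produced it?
n = 12 → n = 6

First, find the photon energy from the wavelength (hc = 1239.84 eV·nm):
E = hc/λ = 1239.84 eV·nm / 486.00807 nm = 2.5510688 eV

The energy levels of Li²⁺ satisfy E_n = -13.6057 × 3² / n² eV, so an emission n_i → n_f releases
ΔE = 13.6057 × 3² × (1/n_f² − 1/n_i²) eV.

Setting ΔE equal to the photon energy:
1/n_f² − 1/n_i² = 2.5510688 / (13.6057 × 3²) = 0.020833334

Since 1/n_i² must be positive, we need 1/n_f² > 0.020833334, i.e. n_f ≤ 6. For each allowed n_f, solve n_i = (1/n_f² − 0.020833334)^(−1/2) and check whether it is a whole number:
  n_f = 1: 1/n_i² = 1.000000000 − 0.020833334 = 0.979166666 → n_i = 1.011  (not an integer) ✗
  n_f = 2: 1/n_i² = 0.250000000 − 0.020833334 = 0.229166666 → n_i = 2.089  (not an integer) ✗
  n_f = 3: 1/n_i² = 0.111111111 − 0.020833334 = 0.090277777 → n_i = 3.328  (not an integer) ✗
  n_f = 4: 1/n_i² = 0.062500000 − 0.020833334 = 0.041666666 → n_i = 4.899  (not an integer) ✗
  n_f = 5: 1/n_i² = 0.040000000 − 0.020833334 = 0.019166666 → n_i = 7.223  (not an integer) ✗
  n_f = 6: 1/n_i² = 0.027777778 − 0.020833334 = 0.006944444 → n_i = 12.000  → integer, n_i = 12 ✓

Only n_f = 6 gives an integer upper level, n_i = 12.

The transition is from n = 12 to n = 6 (emission).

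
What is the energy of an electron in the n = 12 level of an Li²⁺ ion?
-0.850 eV

For hydrogen-like ions, the energy levels scale with Z²:
E_n = -13.6057 Z² / n² eV

For Li²⁺ (Z = 3) at n = 12:
E_12 = -13.6057 × 3² / 12²
E_12 = -13.6057 × 9 / 144
E_12 = -122.4513 / 144
E_12 = -0.850 eV

The energy is 9 times more negative than hydrogen at the same n due to the stronger nuclear charge.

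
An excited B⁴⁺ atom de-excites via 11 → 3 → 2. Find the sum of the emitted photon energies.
82.2245 eV

The energy levels of B⁴⁺ are E_n = -13.6057 × 5² / n² eV.

First transition (11 → 3):
ΔE₁ = |E_3 - E_11|
ΔE₁ = |-37.7936111111 - (-2.8110950413)| = 34.9825161 eV

Second transition (3 → 2):
ΔE₂ = |E_2 - E_3|
ΔE₂ = |-85.0356250000 - (-37.7936111111)| = 47.2420139 eV

Total energy released:
E_total = ΔE₁ + ΔE₂ = 34.9825161 + 47.2420139 = 82.2245 eV

Note: This equals the direct transition 11 → 2: 82.2245 eV ✓
Energy is conserved regardless of the path taken.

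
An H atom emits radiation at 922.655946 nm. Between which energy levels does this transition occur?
n = 9 → n = 3

First, find the photon energy from the wavelength (hc = 1239.84 eV·nm):
E = hc/λ = 1239.84 eV·nm / 922.655946 nm = 1.3437728 eV

The energy levels of hydrogen satisfy E_n = -13.6057 / n² eV, so an emission n_i → n_f releases
ΔE = 13.6057 × (1/n_f² − 1/n_i²) eV.

Setting ΔE equal to the photon energy:
1/n_f² − 1/n_i² = 1.3437728 / 13.6057 = 0.098765429

Since 1/n_i² must be positive, we need 1/n_f² > 0.098765429, i.e. n_f ≤ 3. For each allowed n_f, solve n_i = (1/n_f² − 0.098765429)^(−1/2) and check whether it is a whole number:
  n_f = 1: 1/n_i² = 1.000000000 − 0.098765429 = 0.901234571 → n_i = 1.053  (not an integer) ✗
  n_f = 2: 1/n_i² = 0.250000000 − 0.098765429 = 0.151234571 → n_i = 2.571  (not an integer) ✗
  n_f = 3: 1/n_i² = 0.111111111 − 0.098765429 = 0.012345682 → n_i = 9.000  → integer, n_i = 9 ✓

Only n_f = 3 gives an integer upper level, n_i = 9.

The transition is from n = 9 to n = 3 (emission).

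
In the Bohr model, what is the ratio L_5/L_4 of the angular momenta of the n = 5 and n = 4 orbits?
1.25

In the Bohr model, L_n = nℏ, so the ratio is purely the ratio of quantum numbers:

L_5/L_4 = 5ℏ / 4ℏ = 5/4 = 1.25

The angular momentum scales linearly with n.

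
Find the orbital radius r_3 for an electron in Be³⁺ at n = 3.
0.1191 nm (or 1.1907 Å)

The Bohr radius formula is:
r_n = n² a₀ / Z

where a₀ = 0.0529177 nm is the Bohr radius.

For Be³⁺ (Z = 4) at n = 3:
r_3 = 3² × 0.0529177 nm / 4
r_3 = 9 × 0.0529177 nm / 4
r_3 = 0.47626 nm / 4
r_3 = 0.1191 nm

The electron orbits at approximately 0.1191 nm from the nucleus.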